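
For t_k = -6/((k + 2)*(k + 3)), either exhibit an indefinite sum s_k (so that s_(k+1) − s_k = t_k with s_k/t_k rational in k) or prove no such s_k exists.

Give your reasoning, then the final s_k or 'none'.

s_k = -3*k/(k + 2)

Ratio r(k) = (k + 2)/(k + 4).
A = k + 2, B = k + 4, C = 1.
f must satisfy (k + 2)·f(k+1) − (k + 3)·f(k) = 1.
deg f ≤ 1 (via 1,1,0).
Match coefficients ⇒ f(k) = k/2.
Get s_k = R·t_k = -3*k/(k + 2) with R(k) = B(k−1)f(k)/C(k) = k*(k + 3)/2.
s_(k+1) − s_k = -6/(k**2 + 5*k + 6) = t_k.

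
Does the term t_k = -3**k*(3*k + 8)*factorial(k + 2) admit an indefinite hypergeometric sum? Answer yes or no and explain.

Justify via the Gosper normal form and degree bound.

t_(k+1)/t_k = 3*(k + 3)*(3*k + 11)/(3*k + 8).
Normal form (A,B,C) = (3*k + 9, 1, k + 8/3).
Key eq: (3*k + 9)·f(k+1) = (1)·f(k) + (k + 8/3).
Degrees (1,0,1) ⇒ d ≤ 0.
Solve for f: f(k) = 1/3 (degree 0 ≤ 0).
Get s_k = R·t_k = -3**k*factorial(k + 2) with R(k) = B(k−1)f(k)/C(k) = 1/(3*k + 8).
Δs = -3**k*(3*k + 8)*factorial(k + 2), as required.

Yes. s_k = -3**k*factorial(k + 2).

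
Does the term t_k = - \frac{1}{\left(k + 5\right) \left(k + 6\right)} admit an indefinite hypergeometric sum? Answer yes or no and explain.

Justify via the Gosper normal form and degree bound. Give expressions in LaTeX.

Yes. s_k = - \frac{k}{5 k + 25}.

Compute t_(k+1)/t_k: get (k + 5)/(k + 7).
Normal form (A,B,C) = (k + 5, k + 7, 1).
f must satisfy (k + 5)·f(k+1) − (k + 6)·f(k) = 1.
d = 1 from the (1,1,0) case.
Match coefficients ⇒ f(k) = k/5.
Then R = B(k−1)f/C = k*(k + 6)/5, so s_k = R(k)·t_k = -k/(5*k + 25).
Check: Δs_k = -1/(k**2 + 11*k + 30). ✓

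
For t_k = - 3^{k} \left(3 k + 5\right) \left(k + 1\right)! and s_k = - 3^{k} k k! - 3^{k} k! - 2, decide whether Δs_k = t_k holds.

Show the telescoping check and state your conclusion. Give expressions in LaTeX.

s_(k+1) = -3*3**k*k**2*factorial(k) - 9*3**k*k*factorial(k) - 6*3**k*factorial(k) - 2
s_(k+1) − s_k = -3**k*(3*k + 5)*factorial(k + 1)
(s_(k+1) − s_k) − t_k = 0

valid; difference matches t_k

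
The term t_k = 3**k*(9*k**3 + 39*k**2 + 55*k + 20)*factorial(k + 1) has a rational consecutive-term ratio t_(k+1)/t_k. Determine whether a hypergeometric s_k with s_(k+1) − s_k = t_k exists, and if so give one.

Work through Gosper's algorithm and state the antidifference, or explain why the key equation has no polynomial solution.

s_k = 3**k*(3*k**2 + 2*k - 2)*factorial(k + 1)

Ratio r(k) = 3*(9*k**4 + 84*k**3 + 292*k**2 + 443*k + 246)/(9*k**3 + 39*k**2 + 55*k + 20).
Normal form (A,B,C) = (3*k + 6, 1, k**3 + 13*k**2/3 + 55*k/9 + 20/9).
Set up (3*k + 6)·f(k+1) − (1)·f(k) − (k**3 + 13*k**2/3 + 55*k/9 + 20/9) = 0.
From deg A=1, deg B=0, deg C=3: d=2.
Match coefficients ⇒ f(k) = (3*k**2 + 2*k - 2)/9.
R(k) = B(k−1)·f(k)/C(k) = (3*k**2 + 2*k - 2)/(9*k**3 + 39*k**2 + 55*k + 20); s_k = R·t_k = 3**k*(3*k**2 + 2*k - 2)*factorial(k + 1).
Verify: 3**k*(9*k**3 + 39*k**2 + 55*k + 20)*factorial(k + 1) matches t_k.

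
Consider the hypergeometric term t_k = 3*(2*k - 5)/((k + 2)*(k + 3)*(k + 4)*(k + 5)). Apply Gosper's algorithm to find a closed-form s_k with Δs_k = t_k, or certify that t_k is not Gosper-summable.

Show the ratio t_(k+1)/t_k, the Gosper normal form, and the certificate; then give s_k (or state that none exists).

The ratio is (k + 2)*(2*k - 3)/((k + 6)*(2*k - 5)).
Factor: A=k + 2; B=k + 6; C=k - 5/2.
f must satisfy (k + 2)·f(k+1) − (k + 5)·f(k) = k - 5/2.
d = 3 from the (1,1,1) case.
Solving with deg f ≤ 3: f(k) = -k*(k**2 + 9*k + 50)/48.
R(k) = B(k−1)·f(k)/C(k) = -k*(k + 5)*(k**2 + 9*k + 50)/(24*(2*k - 5)); s_k = R·t_k = k*(-k**2 - 9*k - 50)/(8*(k + 2)*(k + 3)*(k + 4)).
Check: Δs_k = 3*(2*k - 5)/(k**4 + 14*k**3 + 71*k**2 + 154*k + 120). ✓

s_k = k*(-k**2 - 9*k - 50)/(8*(k + 2)*(k + 3)*(k + 4))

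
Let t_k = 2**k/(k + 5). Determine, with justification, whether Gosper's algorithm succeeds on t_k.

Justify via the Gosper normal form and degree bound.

No; the degree bound rules out any f.

Ratio r(k) = 2*(k + 5)/(k + 6).
Factor: A=2*k + 10; B=k + 6; C=1.
Need (2*k + 10)·f(k+1) − (k + 5)·f(k) = 1.
Bound: deg f ≤ -1.
deg f ≤ -1 is impossible — no certificate.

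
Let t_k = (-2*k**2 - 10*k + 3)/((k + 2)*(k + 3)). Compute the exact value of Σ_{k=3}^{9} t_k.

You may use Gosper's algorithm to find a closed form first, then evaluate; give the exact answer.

Compute t_(k+1)/t_k: get (k + 2)*(10*k + 2*(k + 1)**2 + 7)/((k + 4)*(2*k**2 + 10*k - 3)).
So A=k + 2 and B=k + 4, with C=k**2 + 5*k - 3/2.
Need (k + 2)·f(k+1) − (k + 3)·f(k) = k**2 + 5*k - 3/2.
d = 2 from the (1,1,2) case.
Solving with deg f ≤ 2: f(k) = k*(4*k - 7)/4.
R(k) = B(k−1)·f(k)/C(k) = k*(k + 3)*(4*k - 7)/(2*(2*k**2 + 10*k - 3)); s_k = R·t_k = k*(7 - 4*k)/(2*(k + 2)).
Check: Δs_k = (-2*k**2 - 10*k + 3)/(k**2 + 5*k + 6). ✓
Σ_(k=3)^(9) t_k = s_(10) − s_(3) = -55/4 − (-3/2) = -49/4.

Σ = -49/4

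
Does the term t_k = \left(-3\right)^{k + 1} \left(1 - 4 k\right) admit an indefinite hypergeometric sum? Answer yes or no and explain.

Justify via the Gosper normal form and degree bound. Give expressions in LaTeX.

Step 1: r(k) = 3*(-4*k - 3)/(4*k - 1).
Factor: A=-3; B=1; C=k - 1/4.
Need (-3)·f(k+1) − (1)·f(k) = k - 1/4.
Degrees (0,0,1) ⇒ d ≤ 1.
Coefficient equations give f(k) = -(k - 1)/4.
Certificate R = B(k−1)f/C = -(k - 1)/(4*k - 1) gives s_k = (-3)**(k + 1)*(k - 1).
Verify: (-3)**(k + 1)*(1 - 4*k) matches t_k.

Yes. s_k = \left(-3\right)^{k + 1} \left(k - 1\right).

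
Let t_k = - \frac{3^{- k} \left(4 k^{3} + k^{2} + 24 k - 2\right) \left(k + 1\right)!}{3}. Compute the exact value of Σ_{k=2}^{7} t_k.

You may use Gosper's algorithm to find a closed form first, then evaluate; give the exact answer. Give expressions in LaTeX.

Σ = -1056524/81

r(k) = (k + 2)*(24*k + 4*(k + 1)**3 + (k + 1)**2 + 22)/(3*(4*k**3 + k**2 + 24*k - 2)) after simplifying.
Take A(k)=k/3 + 2/3, B(k)=1, C(k)=k**3 + k**2/4 + 6*k - 1/2.
Set up (k/3 + 2/3)·f(k+1) − (1)·f(k) − (k**3 + k**2/4 + 6*k - 1/2) = 0.
d = 2 from the (1,0,3) case.
Coefficient equations give f(k) = 3*(4*k**2 - 3*k + 4)/4.
Then R = B(k−1)f/C = 3*(4*k**2 - 3*k + 4)/(4*k**3 + k**2 + 24*k - 2), so s_k = R(k)·t_k = -(4*k**2 - 3*k + 4)*factorial(k + 1)/3**k.
s_(k+1) − s_k = -(4*k**3 + k**2 + 24*k - 2)*factorial(k + 1)/(3*3**k) = t_k.
Evaluate s at k=8 and k=2: -1057280/81 and -28/3; difference -1056524/81.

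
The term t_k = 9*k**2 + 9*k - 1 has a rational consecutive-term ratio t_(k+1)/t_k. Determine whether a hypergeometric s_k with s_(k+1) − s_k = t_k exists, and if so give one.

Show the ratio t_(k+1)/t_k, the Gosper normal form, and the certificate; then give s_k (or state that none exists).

Step 1: r(k) = (9*k**2 + 27*k + 17)/(9*k**2 + 9*k - 1).
Factor: A=1; B=1; C=k**2 + k - 1/9.
Set up (1)·f(k+1) − (1)·f(k) − (k**2 + k - 1/9) = 0.
d = 3 from the (0,0,2) case.
Coefficient equations give f(k) = k*(3*k**2 - 4)/9.
So s_k = (B(k−1)f/C)·t_k = (k*(3*k**2 - 4)/(9*k**2 + 9*k - 1))·t_k = k*(3*k**2 - 4).
Δs = 9*k**2 + 9*k - 1, as required.

s_k = k*(3*k**2 - 4)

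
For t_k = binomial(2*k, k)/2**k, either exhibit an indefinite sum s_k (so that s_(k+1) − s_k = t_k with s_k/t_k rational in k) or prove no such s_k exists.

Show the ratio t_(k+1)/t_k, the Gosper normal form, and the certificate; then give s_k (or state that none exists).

Compute t_(k+1)/t_k: get (2*k + 1)/(k + 1).
Take A(k)=2*k + 1, B(k)=k + 1, C(k)=1.
Key eq: (2*k + 1)·f(k+1) = (k)·f(k) + (1).
From deg A=1, deg B=1, deg C=0: d=-1.
Negative degree bound (-1): no f exists, t_k not Gosper-summable.

none — t_k is not Gosper-summable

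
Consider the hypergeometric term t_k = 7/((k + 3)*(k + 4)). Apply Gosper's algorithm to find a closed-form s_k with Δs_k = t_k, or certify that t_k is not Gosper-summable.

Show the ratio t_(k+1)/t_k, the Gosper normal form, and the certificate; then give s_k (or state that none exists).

Compute t_(k+1)/t_k: get (k + 3)/(k + 5).
A = k + 3, B = k + 5, C = 1.
f must satisfy (k + 3)·f(k+1) − (k + 4)·f(k) = 1.
From deg A=1, deg B=1, deg C=0: d=1.
A polynomial solution: f(k) = k/3.
Then R = B(k−1)f/C = k*(k + 4)/3, so s_k = R(k)·t_k = 7*k/(3*(k + 3)).
Δs = 7/(k**2 + 7*k + 12), as required.

s_k = 7*k/(3*(k + 3))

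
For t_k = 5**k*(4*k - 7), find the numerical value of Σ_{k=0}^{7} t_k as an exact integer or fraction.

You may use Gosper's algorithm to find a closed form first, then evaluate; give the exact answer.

t_(k+1)/t_k = 5*(4*k - 3)/(4*k - 7).
Gosper form: A/B · C(k+1)/C(k) with A=5, B=1, C=k - 7/4.
Solve (5)·f(k+1) − (1)·f(k) = k - 7/4.
From deg A=0, deg B=0, deg C=1: d=1.
Solving with deg f ≤ 1: f(k) = (k - 3)/4.
So s_k = (B(k−1)f/C)·t_k = ((k - 3)/(4*k - 7))·t_k = 5**k*(k - 3).
Δs = 5**k*(4*k - 7), as required.
Σ_(k=0)^(7) t_k = s_(8) − s_(0) = 1953125 − (-3) = 1953128.

Σ = 1953128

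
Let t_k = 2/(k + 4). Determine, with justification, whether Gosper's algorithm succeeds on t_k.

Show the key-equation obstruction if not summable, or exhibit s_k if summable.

No — key equation has no polynomial f.

The ratio is (k + 4)/(k + 5).
Take A(k)=k + 4, B(k)=k + 5, C(k)=1.
Solve (k + 4)·f(k+1) − (k + 4)·f(k) = 1.
deg f ≤ 0 (via 1,1,0).
Generic f = c0 gives residual -1; -1 = 0 cannot hold, so t_k is not Gosper-summable.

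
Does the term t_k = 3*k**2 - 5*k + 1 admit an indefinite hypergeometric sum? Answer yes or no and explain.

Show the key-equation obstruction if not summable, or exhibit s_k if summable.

Yes. s_k = k*(k**2 - 4*k + 4).

Compute t_(k+1)/t_k: get (3*k**2 + k - 1)/(3*k**2 - 5*k + 1).
A = 1, B = 1, C = k**2 - 5*k/3 + 1/3.
Set up (1)·f(k+1) − (1)·f(k) − (k**2 - 5*k/3 + 1/3) = 0.
From deg A=0, deg B=0, deg C=2: d=3.
Solve for f: f(k) = k*(k - 2)**2/3 (degree 3 ≤ 3).
R(k) = B(k−1)·f(k)/C(k) = k*(k - 2)**2/(3*k**2 - 5*k + 1); s_k = R·t_k = k*(k**2 - 4*k + 4).
s_(k+1) − s_k = 3*k**2 - 5*k + 1 = t_k.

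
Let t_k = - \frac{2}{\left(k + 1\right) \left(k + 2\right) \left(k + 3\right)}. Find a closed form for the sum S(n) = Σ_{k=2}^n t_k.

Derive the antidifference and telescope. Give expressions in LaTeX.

Compute t_(k+1)/t_k: get (k + 1)/(k + 4).
Gosper form: A/B · C(k+1)/C(k) with A=k + 1, B=k + 4, C=1.
Key eq: (k + 1)·f(k+1) = (k + 3)·f(k) + (1).
Degrees (1,1,0) ⇒ d ≤ 2.
Solve for f: f(k) = k*(k + 3)/4 (degree 2 ≤ 2).
So s_k = (B(k−1)f/C)·t_k = (k*(k + 3)**2/4)·t_k = k*(-k - 3)/(2*(k + 1)*(k + 2)).
s_(k+1) − s_k = -2/(k**3 + 6*k**2 + 11*k + 6) = t_k.
Evaluate: s_(n+1) = (-n**2 - 5*n - 4)/(2*(n**2 + 5*n + 6)); subtract s_(2) = -5/12 ⇒ S(n) = (-n**2 - 5*n + 6)/(12*(n**2 + 5*n + 6)).

S(n) = \frac{- n^{2} - 5 n + 6}{12 \left(n^{2} + 5 n + 6\right)}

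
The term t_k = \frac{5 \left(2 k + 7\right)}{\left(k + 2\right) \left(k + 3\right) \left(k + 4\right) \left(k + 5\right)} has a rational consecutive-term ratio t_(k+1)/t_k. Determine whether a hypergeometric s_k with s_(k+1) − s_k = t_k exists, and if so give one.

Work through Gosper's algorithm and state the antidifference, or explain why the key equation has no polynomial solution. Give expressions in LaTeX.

s_k = \frac{5 k \left(k + 6\right)}{8 \left(k^{2} + 6 k + 8\right)}

t_(k+1)/t_k = (k + 2)*(2*k + 9)/((k + 6)*(2*k + 7)).
A = k + 2, B = k + 6, C = k + 7/2.
Set up (k + 2)·f(k+1) − (k + 5)·f(k) − (k + 7/2) = 0.
Bound: deg f ≤ 3.
Solve for f: f(k) = k*(k + 3)*(k + 6)/16 (degree 3 ≤ 3).
So s_k = (B(k−1)f/C)·t_k = (k*(k + 3)*(k + 5)*(k + 6)/(8*(2*k + 7)))·t_k = 5*k*(k + 6)/(8*(k**2 + 6*k + 8)).
s_(k+1) − s_k = 5*(2*k + 7)/(k**4 + 14*k**3 + 71*k**2 + 154*k + 120) = t_k.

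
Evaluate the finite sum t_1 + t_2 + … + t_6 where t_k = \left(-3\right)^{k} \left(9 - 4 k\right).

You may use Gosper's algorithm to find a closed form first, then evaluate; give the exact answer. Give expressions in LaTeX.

Σ = -8754

Ratio r(k) = 3*(5 - 4*k)/(4*k - 9).
Take A(k)=-3, B(k)=1, C(k)=k - 9/4.
Set up (-3)·f(k+1) − (1)·f(k) − (k - 9/4) = 0.
Degrees (0,0,1) ⇒ d ≤ 1.
Solving with deg f ≤ 1: f(k) = -(k - 3)/4.
Then R = B(k−1)f/C = -(k - 3)/(4*k - 9), so s_k = R(k)·t_k = (-3)**k*(k - 3).
Δs = (-3)**k*(9 - 4*k), as required.
Telescoping: Σ = s_(7) − s_(1) = -8748 − (6) = -8754.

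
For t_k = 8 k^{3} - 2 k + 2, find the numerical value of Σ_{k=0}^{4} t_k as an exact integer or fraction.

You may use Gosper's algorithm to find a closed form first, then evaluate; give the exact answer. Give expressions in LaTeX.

Ratio r(k) = (-k + 4*(k + 1)**3)/(4*k**3 - k + 1).
Normal form (A,B,C) = (1, 1, k**3 - k/4 + 1/4).
Set up (1)·f(k+1) − (1)·f(k) − (k**3 - k/4 + 1/4) = 0.
Bound: deg f ≤ 4.
A polynomial solution: f(k) = k*(2*k**3 - 4*k**2 + k + 3)/8.
Certificate R = B(k−1)f/C = k*(2*k**3 - 4*k**2 + k + 3)/(2*(4*k**3 - k + 1)) gives s_k = k*(2*k**3 - 4*k**2 + k + 3).
Δs = 8*k**3 - 2*k + 2, as required.
Evaluate s at k=5 and k=0: 790 and 0; difference 790.

Σ = 790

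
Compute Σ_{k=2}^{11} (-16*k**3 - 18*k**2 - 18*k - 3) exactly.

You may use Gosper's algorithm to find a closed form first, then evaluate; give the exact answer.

Compute t_(k+1)/t_k: get (16*k**3 + 66*k**2 + 102*k + 55)/(16*k**3 + 18*k**2 + 18*k + 3).
A = 1, B = 1, C = k**3 + 9*k**2/8 + 9*k/8 + 3/16.
Solve (1)·f(k+1) − (1)·f(k) = k**3 + 9*k**2/8 + 9*k/8 + 3/16.
From deg A=0, deg B=0, deg C=3: d=4.
Solve for f: f(k) = k*(4*k**3 - 2*k**2 + 4*k - 3)/16 (degree 4 ≤ 4).
Then R = B(k−1)f/C = k*(4*k**3 - 2*k**2 + 4*k - 3)/(16*k**3 + 18*k**2 + 18*k + 3), so s_k = R(k)·t_k = k*(-4*k**3 + 2*k**2 - 4*k + 3).
Δs = -16*k**3 - 18*k**2 - 18*k - 3, as required.
Σ_(k=2)^(11) t_k = s_(12) − s_(2) = -80028 − (-58) = -79970.

Σ = -79970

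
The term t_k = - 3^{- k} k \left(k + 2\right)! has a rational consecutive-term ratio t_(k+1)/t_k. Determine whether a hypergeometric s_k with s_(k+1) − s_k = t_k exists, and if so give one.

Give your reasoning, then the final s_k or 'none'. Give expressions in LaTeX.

Step 1: r(k) = (k + 1)*(k + 3)/(3*k).
So A=k/3 + 1 and B=1, with C=k.
Set up (k/3 + 1)·f(k+1) − (1)·f(k) − (k) = 0.
From deg A=1, deg B=0, deg C=1: d=0.
Coefficient equations give f(k) = 3.
R(k) = B(k−1)·f(k)/C(k) = 3/k; s_k = R·t_k = -3**(1 - k)*factorial(k + 2).
Check: Δs_k = -k*factorial(k + 2)/3**k. ✓

s_k = - 3^{1 - k} \left(k + 2\right)!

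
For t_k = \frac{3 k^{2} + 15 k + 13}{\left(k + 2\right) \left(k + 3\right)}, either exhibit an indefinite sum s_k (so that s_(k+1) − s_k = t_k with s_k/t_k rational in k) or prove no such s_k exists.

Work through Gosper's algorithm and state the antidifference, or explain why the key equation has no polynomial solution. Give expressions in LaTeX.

s_k = \frac{k \left(6 k + 7\right)}{2 \left(k + 2\right)}

Compute t_(k+1)/t_k: get (k + 2)*(15*k + 3*(k + 1)**2 + 28)/((k + 4)*(3*k**2 + 15*k + 13)).
A = k + 2, B = k + 4, C = k**2 + 5*k + 13/3.
Solve (k + 2)·f(k+1) − (k + 3)·f(k) = k**2 + 5*k + 13/3.
deg f ≤ 2 (via 1,1,2).
Coefficient equations give f(k) = k*(6*k + 7)/6.
Then R = B(k−1)f/C = k*(k + 3)*(6*k + 7)/(2*(3*k**2 + 15*k + 13)), so s_k = R(k)·t_k = k*(6*k + 7)/(2*(k + 2)).
Δs = (3*k**2 + 15*k + 13)/(k**2 + 5*k + 6), as required.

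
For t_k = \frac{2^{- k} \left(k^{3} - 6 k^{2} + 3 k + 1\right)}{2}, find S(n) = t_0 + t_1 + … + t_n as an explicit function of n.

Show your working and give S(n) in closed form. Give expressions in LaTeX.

Step 1: r(k) = (k**3 - 3*k**2 - 6*k - 1)/(2*(k**3 - 6*k**2 + 3*k + 1)).
Gosper form: A/B · C(k+1)/C(k) with A=1/2, B=1, C=k**3 - 6*k**2 + 3*k + 1.
f must satisfy (1/2)·f(k+1) − (1)·f(k) = k**3 - 6*k**2 + 3*k + 1.
Degrees (0,0,3) ⇒ d ≤ 3.
Solve for f: f(k) = -2*(k**3 - 3*k**2 - 1) (degree 3 ≤ 3).
R(k) = B(k−1)·f(k)/C(k) = -2*(k**3 - 3*k**2 - 1)/(k**3 - 6*k**2 + 3*k + 1); s_k = R·t_k = (-k**3 + 3*k**2 + 1)/2**k.
s_(k+1) − s_k = (k**3 - 6*k**2 + 3*k + 1)/(2*2**k) = t_k.
Σ_(k=0)^n t_k = s_(n+1) − s_(0) = (2**(-n - 1)*(-n**3 + 3*n + 3)) − (1), i.e. 2**(-n - 1)*(-2**(n + 1) - n**3 + 3*n + 3).

S(n) = 2^{- n - 1} \left(- 2^{n + 1} - n^{3} + 3 n + 3\right)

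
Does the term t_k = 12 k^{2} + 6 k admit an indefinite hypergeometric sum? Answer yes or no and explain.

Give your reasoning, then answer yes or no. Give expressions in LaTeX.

t_(k+1)/t_k = (k + 2*(k + 1)**2 + 1)/(k*(2*k + 1)).
Gosper form: A/B · C(k+1)/C(k) with A=1, B=1, C=k**2 + k/2.
Solve (1)·f(k+1) − (1)·f(k) = k**2 + k/2.
d = 3 from the (0,0,2) case.
Solving with deg f ≤ 3: f(k) = k*(k - 1)*(4*k + 1)/12.
R(k) = B(k−1)·f(k)/C(k) = (k - 1)*(4*k + 1)/(6*(2*k + 1)); s_k = R·t_k = k*(4*k**2 - 3*k - 1).
Check: Δs_k = 6*k*(2*k + 1). ✓

Yes. s_k = k \left(4 k^{2} - 3 k - 1\right).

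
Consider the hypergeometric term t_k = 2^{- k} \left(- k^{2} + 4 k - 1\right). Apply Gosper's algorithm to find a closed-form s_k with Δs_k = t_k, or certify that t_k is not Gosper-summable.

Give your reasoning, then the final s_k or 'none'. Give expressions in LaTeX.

s_k = 2^{1 - k} k \left(k - 2\right)

The ratio is (k**2/2 - k - 1)/(k**2 - 4*k + 1).
Factor: A=1/2; B=1; C=k**2 - 4*k + 1.
Solve (1/2)·f(k+1) − (1)·f(k) = k**2 - 4*k + 1.
deg f ≤ 2 (via 0,0,2).
Coefficient equations give f(k) = -2*k*(k - 2).
Get s_k = R·t_k = 2**(1 - k)*k*(k - 2) with R(k) = B(k−1)f(k)/C(k) = -2*k*(k - 2)/(k**2 - 4*k + 1).
Check: Δs_k = (-k**2 + 4*k - 1)/2**k. ✓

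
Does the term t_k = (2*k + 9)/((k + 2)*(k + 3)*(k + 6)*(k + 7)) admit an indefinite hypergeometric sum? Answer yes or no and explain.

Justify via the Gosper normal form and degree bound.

Ratio r(k) = (k + 2)*(k + 6)*(2*k + 11)/((k + 4)*(k + 8)*(2*k + 9)).
Gosper form: A/B · C(k+1)/C(k) with A=k + 2, B=k + 8, C=k**3 + 27*k**2/2 + 121*k/2 + 90.
Key eq: (k + 2)·f(k+1) = (k + 7)·f(k) + (k**3 + 27*k**2/2 + 121*k/2 + 90).
From deg A=1, deg B=1, deg C=3: d=5.
Coefficient equations give f(k) = k*(k + 3)*(k + 4)*(k + 5)*(k + 8)/24.
So s_k = (B(k−1)f/C)·t_k = (k*(k + 3)*(k + 7)*(k + 8)/(12*(2*k + 9)))·t_k = k*(k + 8)/(12*(k**2 + 8*k + 12)).
Δs = (2*k + 9)/(k**4 + 18*k**3 + 113*k**2 + 288*k + 252), as required.

Yes. s_k = k*(k + 8)/(12*(k**2 + 8*k + 12)).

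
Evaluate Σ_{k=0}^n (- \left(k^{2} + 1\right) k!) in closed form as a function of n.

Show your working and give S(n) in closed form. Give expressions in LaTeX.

S(n) = - n^{2} n! - n n! - 1

Compute t_(k+1)/t_k: get (k + 1)*((k + 1)**2 + 1)/(k**2 + 1).
Gosper form: A/B · C(k+1)/C(k) with A=k + 1, B=1, C=k**2 + 1.
Set up (k + 1)·f(k+1) − (1)·f(k) − (k**2 + 1) = 0.
From deg A=1, deg B=0, deg C=2: d=1.
Match coefficients ⇒ f(k) = k - 1.
So s_k = (B(k−1)f/C)·t_k = ((k - 1)/(k**2 + 1))·t_k = -(k - 1)*factorial(k).
s_(k+1) − s_k = -(k**2 + 1)*factorial(k) = t_k.
Telescope: S(n) = s_(n+1) − s_(0) = -n*factorial(n + 1) − (1) = -n**2*factorial(n) - n*factorial(n) - 1.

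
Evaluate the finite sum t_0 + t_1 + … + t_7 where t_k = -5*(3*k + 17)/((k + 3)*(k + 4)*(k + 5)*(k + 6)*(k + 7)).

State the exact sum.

r(k) = (k + 3)*(3*k + 20)/((k + 8)*(3*k + 17)) after simplifying.
Normal form (A,B,C) = (k + 3, k + 8, k + 17/3).
Set up (k + 3)·f(k+1) − (k + 7)·f(k) − (k + 17/3) = 0.
Degrees (1,1,1) ⇒ d ≤ 4.
Match coefficients ⇒ f(k) = k*(k + 5)*(k**2 + 13*k + 54)/216.
Get s_k = R·t_k = 5*k*(-k**2 - 13*k - 54)/(72*(k**3 + 13*k**2 + 54*k + 72)) with R(k) = B(k−1)f(k)/C(k) = k*(k + 5)*(k + 7)*(k**2 + 13*k + 54)/(72*(3*k + 17)).
Check: Δs_k = 5*(-3*k - 17)/(k**5 + 25*k**4 + 245*k**3 + 1175*k**2 + 2754*k + 2520). ✓
Sum = s_(8) − s_(0); s_(8) = -185/2772, s_(0) = 0 ⇒ -185/2772.

Σ = -185/2772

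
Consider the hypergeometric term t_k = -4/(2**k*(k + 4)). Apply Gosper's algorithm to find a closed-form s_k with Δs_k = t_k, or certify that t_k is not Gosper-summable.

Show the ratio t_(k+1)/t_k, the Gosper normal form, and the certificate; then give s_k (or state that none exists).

none (Gosper's algorithm certifies no s_k)

The ratio is (k + 4)/(2*(k + 5)).
So A=k/2 + 2 and B=k + 5, with C=1.
f must satisfy (k/2 + 2)·f(k+1) − (k + 4)·f(k) = 1.
Bound: deg f ≤ -1.
deg f ≤ -1 is impossible — no certificate.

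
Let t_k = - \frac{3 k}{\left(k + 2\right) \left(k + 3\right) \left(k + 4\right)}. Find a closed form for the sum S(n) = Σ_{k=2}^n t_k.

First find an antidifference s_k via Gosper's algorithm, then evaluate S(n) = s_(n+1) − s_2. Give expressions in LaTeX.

S(n) = \frac{3 \left(- 3 n^{2} - n + 4\right)}{20 \left(n^{2} + 7 n + 12\right)}

The ratio is (k + 1)*(k + 2)/(k*(k + 5)).
So A=k + 2 and B=k + 5, with C=k.
Set up (k + 2)·f(k+1) − (k + 4)·f(k) − (k) = 0.
d = 2 from the (1,1,1) case.
Coefficient equations give f(k) = k*(k - 1)/6.
Certificate R = B(k−1)f/C = (k - 1)*(k + 4)/6 gives s_k = k*(1 - k)/(2*(k + 2)*(k + 3)).
Verify: -3*k/(k**3 + 9*k**2 + 26*k + 24) matches t_k.
s_(n+1) = n*(-n - 1)/(2*(n**2 + 7*n + 12)) and s_(2) = -1/20, so S(n) = 3*(-3*n**2 - n + 4)/(20*(n**2 + 7*n + 12)).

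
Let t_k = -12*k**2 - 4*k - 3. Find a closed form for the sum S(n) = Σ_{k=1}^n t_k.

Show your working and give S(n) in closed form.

r(k) = (12*k**2 + 28*k + 19)/(12*k**2 + 4*k + 3) after simplifying.
Factor: A=1; B=1; C=k**2 + k/3 + 1/4.
Key eq: (1)·f(k+1) = (1)·f(k) + (k**2 + k/3 + 1/4).
d = 3 from the (0,0,2) case.
A polynomial solution: f(k) = k*(4*k**2 - 4*k + 3)/12.
Get s_k = R·t_k = k*(-4*k**2 + 4*k - 3) with R(k) = B(k−1)f(k)/C(k) = k*(4*k**2 - 4*k + 3)/(12*k**2 + 4*k + 3).
Δs = -12*k**2 - 4*k - 3, as required.
Σ_(k=1)^n t_k = s_(n+1) − s_(1) = (-4*n**3 - 8*n**2 - 7*n - 3) − (-3), i.e. n*(-4*n**2 - 8*n - 7).

S(n) = n*(-4*n**2 - 8*n - 7)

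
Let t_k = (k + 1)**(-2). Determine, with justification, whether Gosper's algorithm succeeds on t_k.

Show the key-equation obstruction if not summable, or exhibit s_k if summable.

t_(k+1)/t_k = (k + 1)**2/(k + 2)**2.
Gosper form: A/B · C(k+1)/C(k) with A=k**2 + 2*k + 1, B=k**2 + 4*k + 4, C=1.
Set up (k**2 + 2*k + 1)·f(k+1) − (k**2 + 2*k + 1)·f(k) − (1) = 0.
deg f ≤ 0 (via 2,2,0).
f = c0 ⇒ A·f(k+1) − B(k−1)·f(k) − C = -1. The system {-1 = 0} is inconsistent; no antidifference.

No — key equation has no polynomial f.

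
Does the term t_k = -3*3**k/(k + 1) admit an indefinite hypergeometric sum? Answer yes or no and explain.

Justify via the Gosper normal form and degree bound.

Compute t_(k+1)/t_k: get 3*(k + 1)/(k + 2).
Factor: A=3*k + 3; B=k + 2; C=1.
f must satisfy (3*k + 3)·f(k+1) − (k + 1)·f(k) = 1.
deg f ≤ -1 (via 1,1,0).
Negative degree bound (-1): no f exists, t_k not Gosper-summable.

No — negative degree bound, so no certificate f.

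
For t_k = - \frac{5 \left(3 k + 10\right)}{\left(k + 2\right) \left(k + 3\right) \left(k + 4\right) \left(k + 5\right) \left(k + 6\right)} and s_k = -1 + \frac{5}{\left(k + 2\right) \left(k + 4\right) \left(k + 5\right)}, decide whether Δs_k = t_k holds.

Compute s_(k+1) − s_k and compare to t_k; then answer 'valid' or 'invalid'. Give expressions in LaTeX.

Valid: the claim telescopes to t_k.

s_(k+1) = -1 + 5/((k + 3)*(k + 5)*(k + 6))
s_(k+1) − s_k = 5*(-3*k - 10)/(k**5 + 20*k**4 + 155*k**3 + 580*k**2 + 1044*k + 720)
(s_(k+1) − s_k) − t_k = 0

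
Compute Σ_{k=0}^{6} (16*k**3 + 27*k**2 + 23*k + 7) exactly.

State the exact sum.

Ratio r(k) = (16*k**3 + 75*k**2 + 125*k + 73)/(16*k**3 + 27*k**2 + 23*k + 7).
Normal form (A,B,C) = (1, 1, k**3 + 27*k**2/16 + 23*k/16 + 7/16).
f must satisfy (1)·f(k+1) − (1)·f(k) = k**3 + 27*k**2/16 + 23*k/16 + 7/16.
From deg A=0, deg B=0, deg C=3: d=4.
Coefficient equations give f(k) = k**2*(4*k**2 + k + 2)/16.
Then R = B(k−1)f/C = k**2*(4*k**2 + k + 2)/(16*k**3 + 27*k**2 + 23*k + 7), so s_k = R(k)·t_k = k**2*(4*k**2 + k + 2).
Check: Δs_k = 16*k**3 + 27*k**2 + 23*k + 7. ✓
Σ_(k=0)^(6) t_k = s_(7) − s_(0) = 10045 − (0) = 10045.

Σ = 10045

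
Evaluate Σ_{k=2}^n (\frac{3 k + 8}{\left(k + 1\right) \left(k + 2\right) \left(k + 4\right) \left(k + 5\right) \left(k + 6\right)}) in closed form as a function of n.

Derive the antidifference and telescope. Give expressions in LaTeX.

S(n) = \frac{n^{3} + 13 n^{2} + 52 n - 66}{126 \left(n^{3} + 13 n^{2} + 52 n + 60\right)}

Step 1: r(k) = (k + 1)*(k + 4)*(3*k + 11)/((k + 3)*(k + 7)*(3*k + 8)).
Gosper form: A/B · C(k+1)/C(k) with A=k + 1, B=k + 7, C=k**2 + 17*k/3 + 8.
Need (k + 1)·f(k+1) − (k + 6)·f(k) = k**2 + 17*k/3 + 8.
Degrees (1,1,2) ⇒ d ≤ 5.
A polynomial solution: f(k) = k*(k + 2)*(k + 3)*(k**2 + 10*k + 29)/60.
Then R = B(k−1)f/C = k*(k + 2)*(k + 6)*(k**2 + 10*k + 29)/(20*(3*k + 8)), so s_k = R(k)·t_k = k*(k**2 + 10*k + 29)/(20*(k**3 + 10*k**2 + 29*k + 20)).
Check: Δs_k = (3*k + 8)/(k**5 + 18*k**4 + 121*k**3 + 372*k**2 + 508*k + 240). ✓
Σ_(k=2)^n t_k = s_(n+1) − s_(2) = ((n**3 + 13*n**2 + 52*n + 40)/(20*(n**3 + 13*n**2 + 52*n + 60))) − (53/1260), i.e. (n**3 + 13*n**2 + 52*n - 66)/(126*(n**3 + 13*n**2 + 52*n + 60)).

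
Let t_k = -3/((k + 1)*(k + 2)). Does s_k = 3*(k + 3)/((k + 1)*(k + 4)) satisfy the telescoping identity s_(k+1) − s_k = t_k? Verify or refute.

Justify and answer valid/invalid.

Invalid: residual 6*(k + 3)/(k**4 + 12*k**3 + 49*k**2 + 78*k + 40) ≠ 0.

s_(k+1) = 3*(k + 4)/((k + 2)*(k + 5))
s_(k+1) − s_k = 3*(-k**2 - 7*k - 14)/(k**4 + 12*k**3 + 49*k**2 + 78*k + 40)
(s_(k+1) − s_k) − t_k = 6*(k + 3)/(k**4 + 12*k**3 + 49*k**2 + 78*k + 40)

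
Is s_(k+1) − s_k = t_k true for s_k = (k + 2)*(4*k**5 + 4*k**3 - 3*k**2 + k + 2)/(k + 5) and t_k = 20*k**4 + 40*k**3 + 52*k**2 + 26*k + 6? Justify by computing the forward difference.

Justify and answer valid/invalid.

s_(k+1) = (k + 3)*(k + 4*(k + 1)**5 + 4*(k + 1)**3 - 3*(k + 1)**2 + 3)/(k + 6)
s_(k+1) − s_k = (20*k**6 + 212*k**5 + 672*k**4 + 1054*k**3 + 985*k**2 + 441*k + 96)/(k**2 + 11*k + 30)
(s_(k+1) − s_k) − t_k = 3*(-16*k**5 - 140*k**4 - 248*k**3 - 289*k**2 - 135*k - 28)/(k**2 + 11*k + 30)

Invalid: residual 3*(-16*k**5 - 140*k**4 - 248*k**3 - 289*k**2 - 135*k - 28)/(k**2 + 11*k + 30) ≠ 0.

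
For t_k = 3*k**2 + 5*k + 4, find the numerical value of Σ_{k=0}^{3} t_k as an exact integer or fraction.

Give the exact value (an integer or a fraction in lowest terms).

Ratio r(k) = (3*k**2 + 11*k + 12)/(3*k**2 + 5*k + 4).
Normal form (A,B,C) = (1, 1, k**2 + 5*k/3 + 4/3).
Solve (1)·f(k+1) − (1)·f(k) = k**2 + 5*k/3 + 4/3.
Bound: deg f ≤ 3.
Solving with deg f ≤ 3: f(k) = k*(k**2 + k + 2)/3.
R(k) = B(k−1)·f(k)/C(k) = k*(k**2 + k + 2)/(3*k**2 + 5*k + 4); s_k = R·t_k = k*(k**2 + k + 2).
s_(k+1) − s_k = 3*k**2 + 5*k + 4 = t_k.
Sum = s_(4) − s_(0); s_(4) = 88, s_(0) = 0 ⇒ 88.

Σ = 88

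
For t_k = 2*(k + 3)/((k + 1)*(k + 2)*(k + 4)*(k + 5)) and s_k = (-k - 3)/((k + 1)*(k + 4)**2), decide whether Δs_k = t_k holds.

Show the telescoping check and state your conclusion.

s_(k+1) = (-k - 4)/((k + 2)*(k + 5)**2)
s_(k+1) − s_k = (-(k + 1)*(k + 4)**3 + (k + 2)*(k + 3)*(k + 5)**2)/((k + 1)*(k + 2)*(k + 4)**2*(k + 5)**2)
(s_(k+1) − s_k) − t_k = (-3*k**2 - 21*k - 34)/(k**6 + 21*k**5 + 177*k**4 + 759*k**3 + 1722*k**2 + 1920*k + 800)

Invalid: residual (-3*k**2 - 21*k - 34)/(k**6 + 21*k**5 + 177*k**4 + 759*k**3 + 1722*k**2 + 1920*k + 800) ≠ 0.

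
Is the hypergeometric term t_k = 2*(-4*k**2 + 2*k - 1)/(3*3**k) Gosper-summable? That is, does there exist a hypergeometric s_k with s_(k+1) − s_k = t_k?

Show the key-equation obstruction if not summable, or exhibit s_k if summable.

Yes. s_k = 2*(2*k**2 + k + 2)/3**k.

Ratio r(k) = (4*k**2 + 6*k + 3)/(3*(4*k**2 - 2*k + 1)).
Factor: A=1/3; B=1; C=k**2 - k/2 + 1/4.
f must satisfy (1/3)·f(k+1) − (1)·f(k) = k**2 - k/2 + 1/4.
Bound: deg f ≤ 2.
Match coefficients ⇒ f(k) = -3*(2*k**2 + k + 2)/4.
Then R = B(k−1)f/C = -3*(2*k**2 + k + 2)/(4*k**2 - 2*k + 1), so s_k = R(k)·t_k = 2*(2*k**2 + k + 2)/3**k.
Verify: 2*(-4*k**2 + 2*k - 1)/(3*3**k) matches t_k.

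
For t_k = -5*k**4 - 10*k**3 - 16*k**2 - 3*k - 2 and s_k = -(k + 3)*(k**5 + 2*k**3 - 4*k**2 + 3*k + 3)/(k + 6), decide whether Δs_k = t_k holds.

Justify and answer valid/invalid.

Invalid: residual 3*(4*k**5 + 40*k**4 + 74*k**3 + 103*k**2 + 17*k + 9)/(k**2 + 13*k + 42) ≠ 0.

s_(k+1) = -(k + 4)*(3*k + (k + 1)**5 + 2*(k + 1)**3 - 4*(k + 1)**2 + 6)/(k + 7)
s_(k+1) − s_k = (-5*k**6 - 63*k**5 - 236*k**4 - 409*k**3 - 404*k**2 - 101*k - 57)/(k**2 + 13*k + 42)
(s_(k+1) − s_k) − t_k = 3*(4*k**5 + 40*k**4 + 74*k**3 + 103*k**2 + 17*k + 9)/(k**2 + 13*k + 42)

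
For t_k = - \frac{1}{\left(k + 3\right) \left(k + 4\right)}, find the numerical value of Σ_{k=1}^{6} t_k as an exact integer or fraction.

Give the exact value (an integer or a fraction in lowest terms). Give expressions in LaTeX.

The ratio is (k + 3)/(k + 5).
A = k + 3, B = k + 5, C = 1.
Set up (k + 3)·f(k+1) − (k + 4)·f(k) − (1) = 0.
From deg A=1, deg B=1, deg C=0: d=1.
Solving with deg f ≤ 1: f(k) = k/3.
Certificate R = B(k−1)f/C = k*(k + 4)/3 gives s_k = -k/(3*k + 9).
Check: Δs_k = -1/(k**2 + 7*k + 12). ✓
Telescoping: Σ = s_(7) − s_(1) = -7/30 − (-1/12) = -3/20.

Σ = -3/20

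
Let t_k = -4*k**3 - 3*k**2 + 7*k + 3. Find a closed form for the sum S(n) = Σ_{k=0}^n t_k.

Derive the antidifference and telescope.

S(n) = -n**4 - 3*n**3 + n**2 + 6*n + 3

The ratio is (4*k**3 + 15*k**2 + 11*k - 3)/(4*k**3 + 3*k**2 - 7*k - 3).
Factor: A=1; B=1; C=k**3 + 3*k**2/4 - 7*k/4 - 3/4.
Solve (1)·f(k+1) − (1)·f(k) = k**3 + 3*k**2/4 - 7*k/4 - 3/4.
d = 4 from the (0,0,3) case.
Coefficient equations give f(k) = k*(k**3 - k**2 - 4*k + 1)/4.
So s_k = (B(k−1)f/C)·t_k = (k*(k**3 - k**2 - 4*k + 1)/(4*k**3 + 3*k**2 - 7*k - 3))·t_k = k*(-k**3 + k**2 + 4*k - 1).
Check: Δs_k = -4*k**3 - 3*k**2 + 7*k + 3. ✓
Σ_(k=0)^n t_k = s_(n+1) − s_(0) = (-n**4 - 3*n**3 + n**2 + 6*n + 3) − (0), i.e. -n**4 - 3*n**3 + n**2 + 6*n + 3.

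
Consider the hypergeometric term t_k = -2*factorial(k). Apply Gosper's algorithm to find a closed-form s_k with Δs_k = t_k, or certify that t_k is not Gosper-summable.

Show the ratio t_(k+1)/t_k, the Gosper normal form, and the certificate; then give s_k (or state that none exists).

none — t_k is not Gosper-summable

Step 1: r(k) = k + 1.
Take A(k)=k + 1, B(k)=1, C(k)=1.
f must satisfy (k + 1)·f(k+1) − (1)·f(k) = 1.
Degrees (1,0,0) ⇒ d ≤ -1.
Negative degree bound (-1): no f exists, t_k not Gosper-summable.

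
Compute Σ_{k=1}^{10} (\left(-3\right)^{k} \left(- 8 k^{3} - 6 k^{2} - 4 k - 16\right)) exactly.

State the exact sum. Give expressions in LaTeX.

The ratio is 3*(-4*k**3 - 15*k**2 - 20*k - 17)/(4*k**3 + 3*k**2 + 2*k + 8).
A = -3, B = 1, C = k**3 + 3*k**2/4 + k/2 + 2.
Key eq: (-3)·f(k+1) = (1)·f(k) + (k**3 + 3*k**2/4 + k/2 + 2).
d = 3 from the (0,0,3) case.
Match coefficients ⇒ f(k) = -(2*k**3 - 3*k**2 + k + 4)/8.
So s_k = (B(k−1)f/C)·t_k = (-(2*k**3 - 3*k**2 + k + 4)/(2*(4*k**3 + 3*k**2 + 2*k + 8)))·t_k = (-3)**k*(2*k**3 - 3*k**2 + k + 4).
Verify: (-3)**k*(-8*k**3 - 6*k**2 - 4*k - 16) matches t_k.
Evaluate s at k=11 and k=1: -409918158 and -12; difference -409918146.

Σ = -409918146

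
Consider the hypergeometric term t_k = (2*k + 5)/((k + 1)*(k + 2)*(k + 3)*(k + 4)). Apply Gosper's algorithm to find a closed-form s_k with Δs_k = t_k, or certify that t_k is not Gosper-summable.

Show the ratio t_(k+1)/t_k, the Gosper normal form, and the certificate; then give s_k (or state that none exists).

s_k = k*(k + 4)/(3*(k**2 + 4*k + 3))

Ratio r(k) = (k + 1)*(2*k + 7)/((k + 5)*(2*k + 5)).
Factor: A=k + 1; B=k + 5; C=k + 5/2.
Key eq: (k + 1)·f(k+1) = (k + 4)·f(k) + (k + 5/2).
From deg A=1, deg B=1, deg C=1: d=3.
Coefficient equations give f(k) = k*(k + 2)*(k + 4)/6.
R(k) = B(k−1)·f(k)/C(k) = k*(k + 2)*(k + 4)**2/(3*(2*k + 5)); s_k = R·t_k = k*(k + 4)/(3*(k**2 + 4*k + 3)).
Verify: (2*k + 5)/(k**4 + 10*k**3 + 35*k**2 + 50*k + 24) matches t_k.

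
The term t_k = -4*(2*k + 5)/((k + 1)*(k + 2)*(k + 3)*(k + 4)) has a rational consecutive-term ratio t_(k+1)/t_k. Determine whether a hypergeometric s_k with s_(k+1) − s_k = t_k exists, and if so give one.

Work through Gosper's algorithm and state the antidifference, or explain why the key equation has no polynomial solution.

t_(k+1)/t_k = (k + 1)*(2*k + 7)/((k + 5)*(2*k + 5)).
Take A(k)=k + 1, B(k)=k + 5, C(k)=k + 5/2.
Solve (k + 1)·f(k+1) − (k + 4)·f(k) = k + 5/2.
Degrees (1,1,1) ⇒ d ≤ 3.
Match coefficients ⇒ f(k) = k*(k + 2)*(k + 4)/6.
R(k) = B(k−1)·f(k)/C(k) = k*(k + 2)*(k + 4)**2/(3*(2*k + 5)); s_k = R·t_k = 4*k*(-k - 4)/(3*(k**2 + 4*k + 3)).
Verify: 4*(-2*k - 5)/(k**4 + 10*k**3 + 35*k**2 + 50*k + 24) matches t_k.

s_k = 4*k*(-k - 4)/(3*(k**2 + 4*k + 3))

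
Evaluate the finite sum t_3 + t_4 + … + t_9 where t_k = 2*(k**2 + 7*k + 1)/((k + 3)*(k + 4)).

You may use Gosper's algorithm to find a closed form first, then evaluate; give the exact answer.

Σ = 469/39

Ratio r(k) = (k + 3)*(7*k + (k + 1)**2 + 8)/((k + 5)*(k**2 + 7*k + 1)).
Take A(k)=k + 3, B(k)=k + 5, C(k)=k**2 + 7*k + 1.
Need (k + 3)·f(k+1) − (k + 4)·f(k) = k**2 + 7*k + 1.
From deg A=1, deg B=1, deg C=2: d=2.
Solve for f: f(k) = k*(3*k - 2)/3 (degree 2 ≤ 2).
R(k) = B(k−1)·f(k)/C(k) = k*(k + 4)*(3*k - 2)/(3*(k**2 + 7*k + 1)); s_k = R·t_k = 2*k*(3*k - 2)/(3*(k + 3)).
Δs = 2*(k**2 + 7*k + 1)/(k**2 + 7*k + 12), as required.
Evaluate s at k=10 and k=3: 560/39 and 7/3; difference 469/39.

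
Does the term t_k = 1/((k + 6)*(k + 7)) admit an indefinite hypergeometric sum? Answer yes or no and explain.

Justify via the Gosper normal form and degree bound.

t_(k+1)/t_k = (k + 6)/(k + 8).
Normal form (A,B,C) = (k + 6, k + 8, 1).
f must satisfy (k + 6)·f(k+1) − (k + 7)·f(k) = 1.
d = 1 from the (1,1,0) case.
A polynomial solution: f(k) = k/6.
So s_k = (B(k−1)f/C)·t_k = (k*(k + 7)/6)·t_k = k/(6*(k + 6)).
s_(k+1) − s_k = 1/(k**2 + 13*k + 42) = t_k.

Yes. s_k = k/(6*(k + 6)).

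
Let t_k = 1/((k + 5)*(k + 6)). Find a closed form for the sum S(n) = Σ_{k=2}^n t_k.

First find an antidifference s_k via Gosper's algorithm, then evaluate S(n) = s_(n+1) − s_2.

S(n) = (n - 1)/(7*(n + 6))

The ratio is (k + 5)/(k + 7).
So A=k + 5 and B=k + 7, with C=1.
Need (k + 5)·f(k+1) − (k + 6)·f(k) = 1.
Degrees (1,1,0) ⇒ d ≤ 1.
Solving with deg f ≤ 1: f(k) = k/5.
So s_k = (B(k−1)f/C)·t_k = (k*(k + 6)/5)·t_k = k/(5*(k + 5)).
Verify: 1/(k**2 + 11*k + 30) matches t_k.
s_(n+1) = (n + 1)/(5*(n + 6)) and s_(2) = 2/35, so S(n) = (n - 1)/(7*(n + 6)).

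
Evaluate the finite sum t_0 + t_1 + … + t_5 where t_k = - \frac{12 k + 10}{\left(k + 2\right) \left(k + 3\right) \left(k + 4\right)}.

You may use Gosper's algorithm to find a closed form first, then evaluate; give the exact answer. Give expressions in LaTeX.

r(k) = (k + 2)*(6*k + 11)/((k + 5)*(6*k + 5)) after simplifying.
Take A(k)=k + 2, B(k)=k + 5, C(k)=k + 5/6.
Need (k + 2)·f(k+1) − (k + 4)·f(k) = k + 5/6.
Degrees (1,1,1) ⇒ d ≤ 2.
Coefficient equations give f(k) = k*(17*k + 13)/72.
So s_k = (B(k−1)f/C)·t_k = (k*(k + 4)*(17*k + 13)/(12*(6*k + 5)))·t_k = -k*(17*k + 13)/(6*(k + 2)*(k + 3)).
Check: Δs_k = 2*(-6*k - 5)/(k**3 + 9*k**2 + 26*k + 24). ✓
Σ_(k=0)^(5) t_k = s_(6) − s_(0) = -115/72 − (0) = -115/72.

Σ = -115/72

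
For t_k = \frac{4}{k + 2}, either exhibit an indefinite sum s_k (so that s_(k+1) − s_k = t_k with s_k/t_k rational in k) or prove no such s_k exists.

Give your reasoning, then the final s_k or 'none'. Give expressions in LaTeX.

r(k) = (k + 2)/(k + 3) after simplifying.
So A=k + 2 and B=k + 3, with C=1.
Key eq: (k + 2)·f(k+1) = (k + 2)·f(k) + (1).
Degrees (1,1,0) ⇒ d ≤ 0.
Write f(k) = c0. Then LHS − RHS = -1, requiring -1 = 0: contradictory. No certificate.

no hypergeometric antidifference exists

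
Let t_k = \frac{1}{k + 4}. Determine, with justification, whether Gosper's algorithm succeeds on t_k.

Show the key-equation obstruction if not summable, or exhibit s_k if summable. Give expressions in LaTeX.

Step 1: r(k) = (k + 4)/(k + 5).
Normal form (A,B,C) = (k + 4, k + 5, 1).
Key eq: (k + 4)·f(k+1) = (k + 4)·f(k) + (1).
From deg A=1, deg B=1, deg C=0: d=0.
Generic f = c0 gives residual -1; -1 = 0 cannot hold, so t_k is not Gosper-summable.

No. Not Gosper-summable.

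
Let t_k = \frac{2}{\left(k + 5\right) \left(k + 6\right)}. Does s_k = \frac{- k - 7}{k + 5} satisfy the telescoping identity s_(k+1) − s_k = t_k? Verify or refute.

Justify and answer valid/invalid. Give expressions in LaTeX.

s_(k+1) = (-k - 8)/(k + 6)
s_(k+1) − s_k = 2/(k**2 + 11*k + 30)
(s_(k+1) − s_k) − t_k = 0

Valid: the claim telescopes to t_k.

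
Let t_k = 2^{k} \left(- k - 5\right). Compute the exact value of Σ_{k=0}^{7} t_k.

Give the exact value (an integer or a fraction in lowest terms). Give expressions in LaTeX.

Σ = -2813

r(k) = 2*(k + 6)/(k + 5) after simplifying.
Factor: A=2; B=1; C=k + 5.
Solve (2)·f(k+1) − (1)·f(k) = k + 5.
Bound: deg f ≤ 1.
Coefficient equations give f(k) = k + 3.
Then R = B(k−1)f/C = (k + 3)/(k + 5), so s_k = R(k)·t_k = 2**k*(-k - 3).
Δs = 2**k*(-k - 5), as required.
Sum = s_(8) − s_(0); s_(8) = -2816, s_(0) = -3 ⇒ -2813.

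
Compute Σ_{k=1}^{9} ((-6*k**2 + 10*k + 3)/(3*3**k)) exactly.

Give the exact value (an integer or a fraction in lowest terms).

t_(k+1)/t_k = (6*k**2 + 2*k - 7)/(3*(6*k**2 - 10*k - 3)).
Normal form (A,B,C) = (1/3, 1, k**2 - 5*k/3 - 1/2).
Set up (1/3)·f(k+1) − (1)·f(k) − (k**2 - 5*k/3 - 1/2) = 0.
d = 2 from the (0,0,2) case.
A polynomial solution: f(k) = -(k - 1)*(3*k + 1)/2.
Get s_k = R·t_k = (3*k**2 - 2*k - 1)/3**k with R(k) = B(k−1)f(k)/C(k) = -3*(k - 1)*(3*k + 1)/(6*k**2 - 10*k - 3).
Δs = (-6*k**2 + 10*k + 3)/(3*3**k), as required.
Σ_(k=1)^(9) t_k = s_(10) − s_(1) = 31/6561 − (0) = 31/6561.

Σ = 31/6561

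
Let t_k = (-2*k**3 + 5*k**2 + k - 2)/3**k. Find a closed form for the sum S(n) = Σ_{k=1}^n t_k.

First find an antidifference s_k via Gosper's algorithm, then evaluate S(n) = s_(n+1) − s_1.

S(n) = (-3**n + n**3 + 2*n**2 + n + 1)/3**n

Step 1: r(k) = (2*k**3 + k**2 - 5*k - 2)/(3*(2*k**3 - 5*k**2 - k + 2)).
Gosper form: A/B · C(k+1)/C(k) with A=1/3, B=1, C=k**3 - 5*k**2/2 - k/2 + 1.
Key eq: (1/3)·f(k+1) = (1)·f(k) + (k**3 - 5*k**2/2 - k/2 + 1).
From deg A=0, deg B=0, deg C=3: d=3.
Solving with deg f ≤ 3: f(k) = -3*(k**3 - k**2 + 1)/2.
R(k) = B(k−1)·f(k)/C(k) = -3*(k**3 - k**2 + 1)/(2*k**3 - 5*k**2 - k + 2); s_k = R·t_k = 3**(1 - k)*(k**3 - k**2 + 1).
Δs = (-2*k**3 + 5*k**2 + k - 2)/3**k, as required.
Evaluate: s_(n+1) = (n**3 + 2*n**2 + n + 1)/3**n; subtract s_(1) = 1 ⇒ S(n) = (-3**n + n**3 + 2*n**2 + n + 1)/3**n.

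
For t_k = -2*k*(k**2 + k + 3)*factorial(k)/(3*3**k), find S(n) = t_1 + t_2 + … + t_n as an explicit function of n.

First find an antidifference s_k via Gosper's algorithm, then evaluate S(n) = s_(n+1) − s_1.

Ratio r(k) = (k + 1)**2*(k + (k + 1)**2 + 4)/(3*k*(k**2 + k + 3)).
Factor: A=k/3 + 1/3; B=1; C=k**3 + k**2 + 3*k.
f must satisfy (k/3 + 1/3)·f(k+1) − (1)·f(k) = k**3 + k**2 + 3*k.
Bound: deg f ≤ 2.
Solve for f: f(k) = 3*(k**2 + k + 1) (degree 2 ≤ 2).
Then R = B(k−1)f/C = 3*(k**2 + k + 1)/(k*(k**2 + k + 3)), so s_k = R(k)·t_k = -2*(k**2 + k + 1)*factorial(k)/3**k.
Verify: -2*k*(k**2 + k + 3)*factorial(k)/(3*3**k) matches t_k.
Evaluate: s_(n+1) = -2*3**(-n - 1)*(n**2 + 3*n + 3)*factorial(n + 1); subtract s_(1) = -2 ⇒ S(n) = (6*3**n - 2*n**3*factorial(n) - 8*n**2*factorial(n) - 12*n*factorial(n) - 6*factorial(n))/(3*3**n).

S(n) = (6*3**n - 2*n**3*factorial(n) - 8*n**2*factorial(n) - 12*n*factorial(n) - 6*factorial(n))/(3*3**n)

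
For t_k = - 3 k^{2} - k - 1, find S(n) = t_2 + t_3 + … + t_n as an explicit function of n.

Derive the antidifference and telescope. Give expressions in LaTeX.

t_(k+1)/t_k = (k + 3*(k + 1)**2 + 2)/(3*k**2 + k + 1).
Factor: A=1; B=1; C=k**2 + k/3 + 1/3.
Solve (1)·f(k+1) − (1)·f(k) = k**2 + k/3 + 1/3.
Degrees (0,0,2) ⇒ d ≤ 3.
Solving with deg f ≤ 3: f(k) = k*(k**2 - k + 1)/3.
R(k) = B(k−1)·f(k)/C(k) = k*(k**2 - k + 1)/(3*k**2 + k + 1); s_k = R·t_k = k*(-k**2 + k - 1).
s_(k+1) − s_k = -3*k**2 - k - 1 = t_k.
Evaluate: s_(n+1) = -n**3 - 2*n**2 - 2*n - 1; subtract s_(2) = -6 ⇒ S(n) = -n**3 - 2*n**2 - 2*n + 5.

S(n) = - n^{3} - 2 n^{2} - 2 n + 5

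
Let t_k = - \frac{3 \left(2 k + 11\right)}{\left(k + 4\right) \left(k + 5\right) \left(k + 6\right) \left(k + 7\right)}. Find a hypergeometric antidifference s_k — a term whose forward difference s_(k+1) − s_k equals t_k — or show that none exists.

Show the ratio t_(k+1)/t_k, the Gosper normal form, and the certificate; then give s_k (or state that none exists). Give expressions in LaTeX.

t_(k+1)/t_k = (k + 4)*(2*k + 13)/((k + 8)*(2*k + 11)).
Gosper form: A/B · C(k+1)/C(k) with A=k + 4, B=k + 8, C=k + 11/2.
Key eq: (k + 4)·f(k+1) = (k + 7)·f(k) + (k + 11/2).
Degrees (1,1,1) ⇒ d ≤ 3.
Solving with deg f ≤ 3: f(k) = k*(k + 5)*(k + 10)/48.
Certificate R = B(k−1)f/C = k*(k + 5)*(k + 7)*(k + 10)/(24*(2*k + 11)) gives s_k = k*(-k - 10)/(8*(k**2 + 10*k + 24)).
s_(k+1) − s_k = 3*(-2*k - 11)/(k**4 + 22*k**3 + 179*k**2 + 638*k + 840) = t_k.

s_k = \frac{k \left(- k - 10\right)}{8 \left(k^{2} + 10 k + 24\right)}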